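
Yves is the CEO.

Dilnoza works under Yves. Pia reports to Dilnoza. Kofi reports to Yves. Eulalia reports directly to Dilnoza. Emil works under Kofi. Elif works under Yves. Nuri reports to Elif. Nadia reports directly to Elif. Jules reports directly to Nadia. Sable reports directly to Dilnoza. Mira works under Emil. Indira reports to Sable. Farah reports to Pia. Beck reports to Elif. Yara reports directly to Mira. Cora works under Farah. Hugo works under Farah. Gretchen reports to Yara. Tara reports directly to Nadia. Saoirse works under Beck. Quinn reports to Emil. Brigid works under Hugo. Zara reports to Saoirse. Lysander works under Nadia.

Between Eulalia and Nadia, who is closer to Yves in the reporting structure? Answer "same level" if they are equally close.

Both Eulalia and Nadia are 2 levels below Yves.

same level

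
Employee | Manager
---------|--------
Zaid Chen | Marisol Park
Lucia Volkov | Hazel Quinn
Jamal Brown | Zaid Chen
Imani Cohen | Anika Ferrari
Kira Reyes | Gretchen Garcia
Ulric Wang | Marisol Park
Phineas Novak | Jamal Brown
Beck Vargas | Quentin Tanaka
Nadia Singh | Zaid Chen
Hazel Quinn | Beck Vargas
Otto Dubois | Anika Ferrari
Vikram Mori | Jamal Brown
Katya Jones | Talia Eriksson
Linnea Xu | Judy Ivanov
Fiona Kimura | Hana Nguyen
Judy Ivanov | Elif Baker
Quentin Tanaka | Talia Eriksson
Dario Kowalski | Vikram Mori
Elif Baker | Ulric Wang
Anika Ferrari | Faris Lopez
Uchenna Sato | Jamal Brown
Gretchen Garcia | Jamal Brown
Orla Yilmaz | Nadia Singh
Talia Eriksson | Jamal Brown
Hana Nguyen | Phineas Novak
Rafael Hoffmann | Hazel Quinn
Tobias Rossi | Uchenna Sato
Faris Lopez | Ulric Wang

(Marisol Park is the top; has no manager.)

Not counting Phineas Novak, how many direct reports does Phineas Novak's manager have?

Phineas Novak reports to Jamal Brown. Jamal Brown's other direct reports are Talia Eriksson, Uchenna Sato, Gretchen Garcia, Vikram Mori — 4 peers.

4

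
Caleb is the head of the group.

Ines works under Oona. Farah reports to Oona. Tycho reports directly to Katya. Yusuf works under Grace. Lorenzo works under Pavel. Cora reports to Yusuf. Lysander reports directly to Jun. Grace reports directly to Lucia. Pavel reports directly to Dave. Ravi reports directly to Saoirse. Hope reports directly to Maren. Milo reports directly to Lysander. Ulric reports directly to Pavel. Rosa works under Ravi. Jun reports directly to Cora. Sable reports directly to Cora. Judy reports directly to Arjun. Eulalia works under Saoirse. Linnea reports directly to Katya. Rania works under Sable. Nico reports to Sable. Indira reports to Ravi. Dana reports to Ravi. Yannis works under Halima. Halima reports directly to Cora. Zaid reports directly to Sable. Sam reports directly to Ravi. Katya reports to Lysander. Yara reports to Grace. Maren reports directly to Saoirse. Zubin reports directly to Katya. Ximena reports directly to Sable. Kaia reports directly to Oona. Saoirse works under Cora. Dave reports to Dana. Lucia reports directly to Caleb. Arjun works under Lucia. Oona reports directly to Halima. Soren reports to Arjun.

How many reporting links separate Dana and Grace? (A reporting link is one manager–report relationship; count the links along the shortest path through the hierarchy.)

Dana is in Grace's organization: the chain from Dana up to Grace is Dana → Ravi → Saoirse → Cora → Yusuf → Grace, which is 5 links.

5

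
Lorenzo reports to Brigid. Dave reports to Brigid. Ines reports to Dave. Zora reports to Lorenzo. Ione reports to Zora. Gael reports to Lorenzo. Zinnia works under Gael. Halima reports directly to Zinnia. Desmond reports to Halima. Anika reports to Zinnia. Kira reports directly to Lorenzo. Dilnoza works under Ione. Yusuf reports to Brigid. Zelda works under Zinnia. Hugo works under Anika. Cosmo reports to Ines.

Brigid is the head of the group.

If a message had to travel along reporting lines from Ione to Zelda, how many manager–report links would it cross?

5

Ione is 2 levels below Lorenzo, and Zelda is 3 levels below Lorenzo (their lowest common manager). The shortest path runs up from Ione to Lorenzo and back down to Zelda: 2 + 3 = 5 links.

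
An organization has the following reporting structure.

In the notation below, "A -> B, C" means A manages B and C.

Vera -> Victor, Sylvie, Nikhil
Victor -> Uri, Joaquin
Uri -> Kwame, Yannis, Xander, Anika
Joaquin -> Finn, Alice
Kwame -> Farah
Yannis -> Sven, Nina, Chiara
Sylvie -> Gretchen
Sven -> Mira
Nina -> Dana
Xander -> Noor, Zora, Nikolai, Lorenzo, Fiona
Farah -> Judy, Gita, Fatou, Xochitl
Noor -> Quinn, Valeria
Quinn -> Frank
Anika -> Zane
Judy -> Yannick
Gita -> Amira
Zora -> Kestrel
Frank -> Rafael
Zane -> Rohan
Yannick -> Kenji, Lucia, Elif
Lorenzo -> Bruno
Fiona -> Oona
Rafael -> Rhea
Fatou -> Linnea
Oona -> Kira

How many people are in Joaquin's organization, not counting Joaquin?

Joaquin directly manages Finn, Alice. Finn has no reports. Alice has no reports. So Joaquin's organization is 2 direct reports plus everyone under them: 1 + 1 = 2.

2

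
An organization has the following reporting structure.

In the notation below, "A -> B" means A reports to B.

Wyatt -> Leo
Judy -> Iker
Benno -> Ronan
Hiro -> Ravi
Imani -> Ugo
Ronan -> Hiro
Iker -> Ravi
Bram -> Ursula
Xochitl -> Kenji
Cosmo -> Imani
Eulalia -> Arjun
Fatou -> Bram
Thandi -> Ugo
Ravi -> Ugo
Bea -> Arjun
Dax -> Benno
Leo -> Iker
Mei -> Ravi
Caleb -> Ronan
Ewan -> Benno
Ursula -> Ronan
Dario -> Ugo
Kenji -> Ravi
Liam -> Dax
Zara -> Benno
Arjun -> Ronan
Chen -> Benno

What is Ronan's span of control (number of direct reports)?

Ronan directly manages Ursula, Benno, Arjun, Caleb. That is 4 direct reports.

4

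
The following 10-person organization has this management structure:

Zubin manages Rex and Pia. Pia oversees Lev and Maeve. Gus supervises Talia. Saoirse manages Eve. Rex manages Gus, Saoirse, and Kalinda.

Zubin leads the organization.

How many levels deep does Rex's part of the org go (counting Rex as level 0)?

The longest chain under Rex runs Rex → Gus → Talia, which is 2 levels below Rex.

2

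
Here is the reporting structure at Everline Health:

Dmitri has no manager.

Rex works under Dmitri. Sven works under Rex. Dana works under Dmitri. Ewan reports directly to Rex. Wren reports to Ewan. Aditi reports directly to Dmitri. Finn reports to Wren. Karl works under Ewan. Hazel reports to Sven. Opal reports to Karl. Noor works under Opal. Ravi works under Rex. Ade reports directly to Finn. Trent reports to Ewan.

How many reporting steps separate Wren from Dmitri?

Chain from Wren up to Dmitri: Wren → Ewan → Rex → Dmitri. That is 3 steps up, so Wren is 3 levels below Dmitri.

3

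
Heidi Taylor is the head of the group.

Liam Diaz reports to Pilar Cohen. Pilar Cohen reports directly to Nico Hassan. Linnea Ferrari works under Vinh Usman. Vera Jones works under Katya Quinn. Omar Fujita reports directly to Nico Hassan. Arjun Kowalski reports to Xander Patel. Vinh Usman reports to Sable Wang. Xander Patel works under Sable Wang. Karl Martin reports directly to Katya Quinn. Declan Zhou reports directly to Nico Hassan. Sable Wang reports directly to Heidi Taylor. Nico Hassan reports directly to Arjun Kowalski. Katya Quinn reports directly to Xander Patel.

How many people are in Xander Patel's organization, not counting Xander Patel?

Xander Patel directly manages Arjun Kowalski, Katya Quinn. Under Arjun Kowalski: Nico Hassan, Omar Fujita, Declan Zhou, Pilar Cohen, Liam Diaz (5). Under Katya Quinn: Karl Martin, Vera Jones (2). So Xander Patel's organization is 2 direct reports plus everyone under them: 6 + 3 = 9.

9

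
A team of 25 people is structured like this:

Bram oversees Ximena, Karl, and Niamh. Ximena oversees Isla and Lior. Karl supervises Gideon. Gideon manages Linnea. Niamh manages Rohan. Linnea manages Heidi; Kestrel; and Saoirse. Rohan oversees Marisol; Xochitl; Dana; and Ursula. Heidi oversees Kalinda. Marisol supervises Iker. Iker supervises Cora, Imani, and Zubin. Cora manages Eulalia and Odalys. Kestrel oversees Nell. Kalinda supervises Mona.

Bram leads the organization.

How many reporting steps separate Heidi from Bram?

Chain from Heidi up to Bram: Heidi → Linnea → Gideon → Karl → Bram. That is 4 steps up, so Heidi is 4 levels below Bram.

4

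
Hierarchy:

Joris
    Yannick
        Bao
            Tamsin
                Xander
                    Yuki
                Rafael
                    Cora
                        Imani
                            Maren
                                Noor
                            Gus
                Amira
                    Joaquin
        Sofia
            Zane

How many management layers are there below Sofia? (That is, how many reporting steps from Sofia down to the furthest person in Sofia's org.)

The longest chain under Sofia runs Sofia → Zane, which is 1 level below Sofia.

1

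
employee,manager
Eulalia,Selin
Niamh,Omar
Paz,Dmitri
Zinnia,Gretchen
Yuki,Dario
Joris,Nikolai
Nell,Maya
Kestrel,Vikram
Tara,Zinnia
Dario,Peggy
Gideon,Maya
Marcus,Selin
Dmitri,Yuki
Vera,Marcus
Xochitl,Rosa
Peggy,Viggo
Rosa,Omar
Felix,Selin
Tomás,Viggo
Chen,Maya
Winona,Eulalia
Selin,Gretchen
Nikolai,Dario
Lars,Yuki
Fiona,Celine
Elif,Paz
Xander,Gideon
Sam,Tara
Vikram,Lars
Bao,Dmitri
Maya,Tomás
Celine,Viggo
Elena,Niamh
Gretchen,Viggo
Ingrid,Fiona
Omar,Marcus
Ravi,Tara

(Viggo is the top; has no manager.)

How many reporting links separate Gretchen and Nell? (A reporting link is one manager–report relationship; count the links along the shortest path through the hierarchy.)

4

Gretchen is 1 level below Viggo, and Nell is 3 levels below Viggo (their lowest common manager). The shortest path runs up from Gretchen to Viggo and back down to Nell: 1 + 3 = 4 links.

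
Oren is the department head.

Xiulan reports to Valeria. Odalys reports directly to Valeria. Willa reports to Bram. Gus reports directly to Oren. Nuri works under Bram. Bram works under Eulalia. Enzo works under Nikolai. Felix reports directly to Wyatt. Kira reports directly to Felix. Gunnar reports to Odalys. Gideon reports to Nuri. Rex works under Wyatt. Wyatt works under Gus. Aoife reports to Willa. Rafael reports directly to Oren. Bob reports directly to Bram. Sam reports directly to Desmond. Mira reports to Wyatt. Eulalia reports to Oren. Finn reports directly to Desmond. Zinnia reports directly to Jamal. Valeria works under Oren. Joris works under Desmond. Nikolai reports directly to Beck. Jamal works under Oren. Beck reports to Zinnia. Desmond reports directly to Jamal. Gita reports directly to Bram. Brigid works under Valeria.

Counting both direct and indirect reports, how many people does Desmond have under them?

Desmond directly manages Joris, Finn, Sam. Joris has no reports. Finn has no reports. Sam has no reports. So Desmond's organization is 3 direct reports plus everyone under them: 1 + 1 + 1 = 3.

3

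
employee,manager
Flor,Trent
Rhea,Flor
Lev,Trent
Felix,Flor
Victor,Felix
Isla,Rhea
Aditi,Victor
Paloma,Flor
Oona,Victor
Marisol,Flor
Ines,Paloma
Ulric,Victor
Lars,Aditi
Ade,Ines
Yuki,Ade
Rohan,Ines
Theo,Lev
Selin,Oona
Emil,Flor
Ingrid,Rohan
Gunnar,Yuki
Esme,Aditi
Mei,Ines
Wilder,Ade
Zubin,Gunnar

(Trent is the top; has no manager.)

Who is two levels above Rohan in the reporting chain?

Paloma

Rohan reports to Ines, and Ines reports to Paloma. So Rohan's skip-level manager is Paloma.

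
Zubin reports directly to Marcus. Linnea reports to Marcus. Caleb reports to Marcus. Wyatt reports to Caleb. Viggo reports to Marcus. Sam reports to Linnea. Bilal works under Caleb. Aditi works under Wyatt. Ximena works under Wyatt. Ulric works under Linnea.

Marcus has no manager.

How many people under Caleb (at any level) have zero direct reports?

The people in Caleb's organization with no one reporting to them are Bilal, Ximena, Aditi. That is 3.

3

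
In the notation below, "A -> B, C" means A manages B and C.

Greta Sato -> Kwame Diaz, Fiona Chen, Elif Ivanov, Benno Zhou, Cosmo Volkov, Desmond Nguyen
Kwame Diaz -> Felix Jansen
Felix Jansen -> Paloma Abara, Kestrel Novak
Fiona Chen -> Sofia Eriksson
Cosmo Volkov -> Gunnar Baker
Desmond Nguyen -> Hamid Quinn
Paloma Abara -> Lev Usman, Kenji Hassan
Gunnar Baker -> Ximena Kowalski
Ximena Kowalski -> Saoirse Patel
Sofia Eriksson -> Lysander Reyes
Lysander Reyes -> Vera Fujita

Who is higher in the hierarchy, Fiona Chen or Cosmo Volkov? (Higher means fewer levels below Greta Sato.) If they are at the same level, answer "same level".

same level

Both Fiona Chen and Cosmo Volkov are 1 level below Greta Sato.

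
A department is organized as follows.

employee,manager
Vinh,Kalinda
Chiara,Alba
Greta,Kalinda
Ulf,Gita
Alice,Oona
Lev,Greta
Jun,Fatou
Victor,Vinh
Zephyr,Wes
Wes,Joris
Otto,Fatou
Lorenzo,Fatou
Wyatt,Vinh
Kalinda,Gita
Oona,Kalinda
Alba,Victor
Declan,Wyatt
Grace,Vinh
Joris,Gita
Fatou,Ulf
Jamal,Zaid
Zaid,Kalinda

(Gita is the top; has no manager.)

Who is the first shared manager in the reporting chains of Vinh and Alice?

Vinh's chain of managers is Kalinda, Gita. Alice's chain of managers is Oona, Kalinda, Gita. The first manager that appears in both chains is Kalinda.

Kalinda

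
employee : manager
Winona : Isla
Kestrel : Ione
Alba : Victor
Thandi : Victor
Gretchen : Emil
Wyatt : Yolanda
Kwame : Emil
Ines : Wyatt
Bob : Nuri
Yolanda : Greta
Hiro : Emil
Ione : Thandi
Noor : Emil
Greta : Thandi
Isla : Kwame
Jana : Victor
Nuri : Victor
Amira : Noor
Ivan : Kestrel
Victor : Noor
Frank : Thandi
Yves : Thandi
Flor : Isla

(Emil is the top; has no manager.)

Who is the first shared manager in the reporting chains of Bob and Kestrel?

Bob's chain of managers is Nuri, Victor, Noor, Emil. Kestrel's chain of managers is Ione, Thandi, Victor, Noor, Emil. The first manager that appears in both chains is Victor.

Victor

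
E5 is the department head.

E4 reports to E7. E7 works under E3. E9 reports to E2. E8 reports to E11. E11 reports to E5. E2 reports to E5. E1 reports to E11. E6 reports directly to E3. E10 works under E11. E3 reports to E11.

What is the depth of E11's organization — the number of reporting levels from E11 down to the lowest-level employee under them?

3

The longest chain under E11 runs E11 → E3 → E7 → E4, which is 3 levels below E11.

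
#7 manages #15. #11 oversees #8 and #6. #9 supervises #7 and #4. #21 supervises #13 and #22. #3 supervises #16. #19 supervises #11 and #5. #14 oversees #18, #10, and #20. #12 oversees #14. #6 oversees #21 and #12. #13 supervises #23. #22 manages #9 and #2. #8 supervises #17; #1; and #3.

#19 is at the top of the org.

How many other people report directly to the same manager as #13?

1

#13 reports to #21. #21's other direct reports are #22 — 1 peer.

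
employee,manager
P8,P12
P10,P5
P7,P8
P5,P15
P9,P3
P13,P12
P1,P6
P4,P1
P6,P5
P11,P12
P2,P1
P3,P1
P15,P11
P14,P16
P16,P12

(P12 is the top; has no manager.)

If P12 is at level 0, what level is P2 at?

Chain from P2 up to P12: P2 → P1 → P6 → P5 → P15 → P11 → P12. That is 6 steps up, so P2 is 6 levels below P12.

6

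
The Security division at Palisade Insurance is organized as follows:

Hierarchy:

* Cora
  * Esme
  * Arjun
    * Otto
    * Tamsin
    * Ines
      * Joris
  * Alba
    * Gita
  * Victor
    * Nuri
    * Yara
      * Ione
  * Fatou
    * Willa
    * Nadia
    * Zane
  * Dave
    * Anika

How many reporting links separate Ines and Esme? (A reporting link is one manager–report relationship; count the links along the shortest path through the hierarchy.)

Ines is 2 levels below Cora, and Esme is 1 level below Cora (their lowest common manager). The shortest path runs up from Ines to Cora and back down to Esme: 2 + 1 = 3 links.

3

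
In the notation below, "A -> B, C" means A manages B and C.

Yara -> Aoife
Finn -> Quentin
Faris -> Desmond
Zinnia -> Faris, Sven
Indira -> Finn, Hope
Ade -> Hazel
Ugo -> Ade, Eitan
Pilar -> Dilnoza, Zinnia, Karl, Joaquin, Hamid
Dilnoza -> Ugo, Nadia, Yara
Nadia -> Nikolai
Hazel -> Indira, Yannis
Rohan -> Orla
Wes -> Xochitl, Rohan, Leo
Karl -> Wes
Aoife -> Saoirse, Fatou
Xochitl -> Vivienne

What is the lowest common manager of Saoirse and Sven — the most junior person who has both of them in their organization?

Pilar

Saoirse's chain of managers is Aoife, Yara, Dilnoza, Pilar. Sven's chain of managers is Zinnia, Pilar. The first manager that appears in both chains is Pilar.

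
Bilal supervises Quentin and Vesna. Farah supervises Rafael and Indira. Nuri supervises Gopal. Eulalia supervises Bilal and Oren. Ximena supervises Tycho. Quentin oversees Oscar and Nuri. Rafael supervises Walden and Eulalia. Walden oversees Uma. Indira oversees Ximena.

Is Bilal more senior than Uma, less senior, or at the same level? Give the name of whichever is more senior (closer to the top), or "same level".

Both Bilal and Uma are 3 levels below Farah.

same level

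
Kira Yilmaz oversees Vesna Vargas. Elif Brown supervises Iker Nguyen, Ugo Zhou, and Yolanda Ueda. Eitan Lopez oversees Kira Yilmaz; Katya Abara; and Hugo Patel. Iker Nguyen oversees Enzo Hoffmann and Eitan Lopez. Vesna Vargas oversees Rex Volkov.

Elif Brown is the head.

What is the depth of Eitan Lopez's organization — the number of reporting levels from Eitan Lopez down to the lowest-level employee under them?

The longest chain under Eitan Lopez runs Eitan Lopez → Kira Yilmaz → Vesna Vargas → Rex Volkov, which is 3 levels below Eitan Lopez.

3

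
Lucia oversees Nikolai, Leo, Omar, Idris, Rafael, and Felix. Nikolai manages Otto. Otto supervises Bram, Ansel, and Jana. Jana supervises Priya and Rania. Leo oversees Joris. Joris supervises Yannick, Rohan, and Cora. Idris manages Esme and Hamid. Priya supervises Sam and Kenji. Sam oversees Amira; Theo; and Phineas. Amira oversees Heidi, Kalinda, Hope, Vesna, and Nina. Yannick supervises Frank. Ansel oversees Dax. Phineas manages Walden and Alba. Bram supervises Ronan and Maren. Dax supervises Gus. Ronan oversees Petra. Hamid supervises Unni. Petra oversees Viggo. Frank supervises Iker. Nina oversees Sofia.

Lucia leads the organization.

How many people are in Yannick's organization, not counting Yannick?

Yannick directly manages Frank. Under Frank: Iker (1). That's 2 in total.

2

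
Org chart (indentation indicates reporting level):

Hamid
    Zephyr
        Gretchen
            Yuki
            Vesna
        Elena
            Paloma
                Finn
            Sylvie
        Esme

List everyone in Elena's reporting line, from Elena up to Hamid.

Elena reports to Zephyr. Zephyr reports to Hamid. Hamid is at the top.

Elena -> Zephyr -> Hamid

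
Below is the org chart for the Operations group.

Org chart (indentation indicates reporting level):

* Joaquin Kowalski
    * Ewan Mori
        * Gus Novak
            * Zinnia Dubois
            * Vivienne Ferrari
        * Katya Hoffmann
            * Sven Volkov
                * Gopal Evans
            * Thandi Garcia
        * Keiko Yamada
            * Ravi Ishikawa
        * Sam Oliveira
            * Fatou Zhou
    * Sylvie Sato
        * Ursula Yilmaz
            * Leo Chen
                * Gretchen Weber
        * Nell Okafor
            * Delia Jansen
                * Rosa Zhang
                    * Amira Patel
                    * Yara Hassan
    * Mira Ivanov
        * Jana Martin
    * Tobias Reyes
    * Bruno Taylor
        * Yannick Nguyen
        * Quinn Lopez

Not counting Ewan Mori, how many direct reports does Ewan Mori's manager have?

Ewan Mori reports to Joaquin Kowalski. Joaquin Kowalski's other direct reports are Sylvie Sato, Mira Ivanov, Tobias Reyes, Bruno Taylor — 4 peers.

4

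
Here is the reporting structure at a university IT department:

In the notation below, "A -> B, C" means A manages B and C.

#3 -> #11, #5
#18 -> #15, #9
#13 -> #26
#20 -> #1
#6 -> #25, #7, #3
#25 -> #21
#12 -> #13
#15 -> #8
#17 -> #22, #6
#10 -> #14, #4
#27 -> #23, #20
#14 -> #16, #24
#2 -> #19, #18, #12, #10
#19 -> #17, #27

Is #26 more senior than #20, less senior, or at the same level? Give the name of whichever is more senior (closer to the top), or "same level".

Both #26 and #20 are 3 levels below #2.

same level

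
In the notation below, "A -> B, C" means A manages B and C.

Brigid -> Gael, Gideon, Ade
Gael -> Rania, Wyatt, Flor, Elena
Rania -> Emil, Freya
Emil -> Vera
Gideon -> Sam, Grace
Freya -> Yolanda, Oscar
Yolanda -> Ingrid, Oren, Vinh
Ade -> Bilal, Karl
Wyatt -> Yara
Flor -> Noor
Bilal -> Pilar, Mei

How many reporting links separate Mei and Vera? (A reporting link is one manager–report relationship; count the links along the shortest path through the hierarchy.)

7

Mei is 3 levels below Brigid, and Vera is 4 levels below Brigid (their lowest common manager). The shortest path runs up from Mei to Brigid and back down to Vera: 3 + 4 = 7 links.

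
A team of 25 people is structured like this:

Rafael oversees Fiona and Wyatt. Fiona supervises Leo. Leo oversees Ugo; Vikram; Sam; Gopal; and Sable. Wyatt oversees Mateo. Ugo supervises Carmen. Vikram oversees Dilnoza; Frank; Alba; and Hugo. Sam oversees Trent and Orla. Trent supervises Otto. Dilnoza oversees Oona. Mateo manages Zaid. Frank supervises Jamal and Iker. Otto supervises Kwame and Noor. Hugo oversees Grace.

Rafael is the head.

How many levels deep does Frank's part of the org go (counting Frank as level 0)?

The longest chain under Frank runs Frank → Iker, which is 1 level below Frank.

1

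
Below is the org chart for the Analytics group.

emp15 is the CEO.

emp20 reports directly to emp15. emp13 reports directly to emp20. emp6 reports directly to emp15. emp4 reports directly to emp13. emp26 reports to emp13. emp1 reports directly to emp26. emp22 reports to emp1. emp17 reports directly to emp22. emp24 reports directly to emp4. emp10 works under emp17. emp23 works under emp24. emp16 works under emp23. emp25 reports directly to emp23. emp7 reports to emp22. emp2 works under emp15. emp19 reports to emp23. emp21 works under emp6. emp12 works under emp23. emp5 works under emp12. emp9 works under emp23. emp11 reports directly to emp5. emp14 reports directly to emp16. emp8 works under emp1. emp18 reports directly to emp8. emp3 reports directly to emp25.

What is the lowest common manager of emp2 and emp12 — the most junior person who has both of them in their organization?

emp15

emp2's chain of managers is emp15. emp12's chain of managers is emp23, emp24, emp4, emp13, emp20, emp15. The first manager that appears in both chains is emp15.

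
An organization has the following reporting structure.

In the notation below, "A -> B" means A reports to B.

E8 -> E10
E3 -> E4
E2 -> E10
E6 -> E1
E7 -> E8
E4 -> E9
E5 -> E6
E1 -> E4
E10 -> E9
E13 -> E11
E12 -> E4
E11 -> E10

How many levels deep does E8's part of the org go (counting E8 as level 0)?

The longest chain under E8 runs E8 → E7, which is 1 level below E8.

1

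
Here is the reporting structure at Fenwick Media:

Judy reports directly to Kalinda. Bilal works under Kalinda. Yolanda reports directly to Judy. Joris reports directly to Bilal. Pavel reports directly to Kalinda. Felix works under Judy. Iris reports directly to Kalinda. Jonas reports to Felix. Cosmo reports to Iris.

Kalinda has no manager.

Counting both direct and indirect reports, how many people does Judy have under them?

3

Judy directly manages Yolanda, Felix. Yolanda has no reports. Under Felix: Jonas (1). So Judy's organization is 2 direct reports plus everyone under them: 1 + 2 = 3.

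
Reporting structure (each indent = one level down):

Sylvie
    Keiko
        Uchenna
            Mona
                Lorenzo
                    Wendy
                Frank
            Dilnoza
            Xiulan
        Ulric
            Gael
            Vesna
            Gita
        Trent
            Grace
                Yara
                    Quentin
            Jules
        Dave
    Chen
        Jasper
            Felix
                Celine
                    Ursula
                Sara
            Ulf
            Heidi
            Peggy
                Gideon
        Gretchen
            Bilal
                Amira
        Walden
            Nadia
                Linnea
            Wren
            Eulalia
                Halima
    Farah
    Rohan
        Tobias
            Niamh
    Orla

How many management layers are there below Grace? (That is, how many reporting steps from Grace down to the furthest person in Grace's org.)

2

The longest chain under Grace runs Grace → Yara → Quentin, which is 2 levels below Grace.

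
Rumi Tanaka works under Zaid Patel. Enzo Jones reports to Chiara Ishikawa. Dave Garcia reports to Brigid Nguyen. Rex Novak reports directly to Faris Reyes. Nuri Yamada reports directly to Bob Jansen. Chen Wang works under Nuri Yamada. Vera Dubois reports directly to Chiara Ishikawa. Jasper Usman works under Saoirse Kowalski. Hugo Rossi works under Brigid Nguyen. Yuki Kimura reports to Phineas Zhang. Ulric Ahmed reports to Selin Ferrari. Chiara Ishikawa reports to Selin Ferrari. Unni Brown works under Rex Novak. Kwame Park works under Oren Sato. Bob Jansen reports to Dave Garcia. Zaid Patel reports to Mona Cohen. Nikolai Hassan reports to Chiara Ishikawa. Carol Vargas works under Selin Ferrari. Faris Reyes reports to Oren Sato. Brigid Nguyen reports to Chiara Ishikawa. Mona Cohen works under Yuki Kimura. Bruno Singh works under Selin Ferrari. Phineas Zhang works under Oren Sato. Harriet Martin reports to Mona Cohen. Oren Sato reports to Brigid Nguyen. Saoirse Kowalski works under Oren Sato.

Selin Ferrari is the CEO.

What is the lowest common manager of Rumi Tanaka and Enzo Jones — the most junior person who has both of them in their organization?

Chiara Ishikawa

Rumi Tanaka's chain of managers is Zaid Patel, Mona Cohen, Yuki Kimura, Phineas Zhang, Oren Sato, Brigid Nguyen, Chiara Ishikawa, Selin Ferrari. Enzo Jones's chain of managers is Chiara Ishikawa, Selin Ferrari. The first manager that appears in both chains is Chiara Ishikawa.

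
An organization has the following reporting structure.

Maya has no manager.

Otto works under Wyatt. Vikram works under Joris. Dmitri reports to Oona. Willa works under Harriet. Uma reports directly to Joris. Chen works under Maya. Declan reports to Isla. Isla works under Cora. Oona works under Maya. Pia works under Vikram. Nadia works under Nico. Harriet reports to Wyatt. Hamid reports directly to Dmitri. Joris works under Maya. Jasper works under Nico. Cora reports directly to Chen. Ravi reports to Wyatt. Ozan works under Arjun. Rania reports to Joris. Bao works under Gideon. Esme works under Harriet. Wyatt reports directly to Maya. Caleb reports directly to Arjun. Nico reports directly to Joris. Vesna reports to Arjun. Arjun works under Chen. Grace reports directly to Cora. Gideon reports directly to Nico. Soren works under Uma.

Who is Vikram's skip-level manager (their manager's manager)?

Maya

Vikram reports to Joris, and Joris reports to Maya. So Vikram's skip-level manager is Maya.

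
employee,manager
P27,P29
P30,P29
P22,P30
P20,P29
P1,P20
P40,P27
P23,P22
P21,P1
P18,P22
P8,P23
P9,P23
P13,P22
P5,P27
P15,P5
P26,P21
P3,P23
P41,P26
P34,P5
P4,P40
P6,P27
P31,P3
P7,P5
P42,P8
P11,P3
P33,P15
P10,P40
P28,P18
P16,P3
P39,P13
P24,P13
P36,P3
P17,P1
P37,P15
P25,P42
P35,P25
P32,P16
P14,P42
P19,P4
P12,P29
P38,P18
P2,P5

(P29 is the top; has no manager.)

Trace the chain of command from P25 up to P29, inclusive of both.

P25 -> P42 -> P8 -> P23 -> P22 -> P30 -> P29

P25 reports to P42. P42 reports to P8. P8 reports to P23. P23 reports to P22. P22 reports to P30. P30 reports to P29. P29 is at the top.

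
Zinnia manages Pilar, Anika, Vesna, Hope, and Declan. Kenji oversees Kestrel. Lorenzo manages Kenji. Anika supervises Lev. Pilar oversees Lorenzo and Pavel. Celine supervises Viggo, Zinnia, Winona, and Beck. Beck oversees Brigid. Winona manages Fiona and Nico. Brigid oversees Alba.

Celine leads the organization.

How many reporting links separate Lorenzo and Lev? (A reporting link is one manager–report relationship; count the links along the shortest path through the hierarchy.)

4

Lorenzo is 2 levels below Zinnia, and Lev is 2 levels below Zinnia (their lowest common manager). The shortest path runs up from Lorenzo to Zinnia and back down to Lev: 2 + 2 = 4 links.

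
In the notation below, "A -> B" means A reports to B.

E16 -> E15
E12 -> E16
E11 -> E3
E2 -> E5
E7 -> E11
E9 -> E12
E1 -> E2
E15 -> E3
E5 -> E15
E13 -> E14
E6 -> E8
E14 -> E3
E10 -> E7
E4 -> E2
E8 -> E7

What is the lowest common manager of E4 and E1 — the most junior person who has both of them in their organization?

E2

E4's chain of managers is E2, E5, E15, E3. E1's chain of managers is E2, E5, E15, E3. The first manager that appears in both chains is E2.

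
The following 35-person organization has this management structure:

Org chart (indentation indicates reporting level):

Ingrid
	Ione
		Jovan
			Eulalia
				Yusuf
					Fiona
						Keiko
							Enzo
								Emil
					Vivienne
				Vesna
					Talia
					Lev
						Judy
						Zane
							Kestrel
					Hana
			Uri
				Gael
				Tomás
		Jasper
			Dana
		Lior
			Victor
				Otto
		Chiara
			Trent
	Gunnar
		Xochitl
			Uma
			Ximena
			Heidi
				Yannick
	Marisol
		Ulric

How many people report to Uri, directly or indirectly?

2

Uri directly manages Gael, Tomás. Gael has no reports. Tomás has no reports. So Uri's organization is 2 direct reports plus everyone under them: 1 + 1 = 2.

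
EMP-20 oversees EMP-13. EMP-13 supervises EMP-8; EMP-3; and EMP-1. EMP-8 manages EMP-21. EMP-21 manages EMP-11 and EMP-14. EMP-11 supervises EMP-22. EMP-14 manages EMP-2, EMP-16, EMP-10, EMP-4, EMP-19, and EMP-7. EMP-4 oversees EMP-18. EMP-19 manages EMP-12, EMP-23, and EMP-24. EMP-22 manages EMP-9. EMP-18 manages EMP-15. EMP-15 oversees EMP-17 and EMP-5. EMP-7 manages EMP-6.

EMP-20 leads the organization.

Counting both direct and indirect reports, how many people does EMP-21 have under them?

EMP-21 directly manages EMP-11, EMP-14. Under EMP-11: EMP-22, EMP-9 (2). Under EMP-14: EMP-16, EMP-7, EMP-6, EMP-10, EMP-19, EMP-24, EMP-23, EMP-12, EMP-4, EMP-18, EMP-15, EMP-5, EMP-17, EMP-2 (14). So EMP-21's organization is 2 direct reports plus everyone under them: 3 + 15 = 18.

18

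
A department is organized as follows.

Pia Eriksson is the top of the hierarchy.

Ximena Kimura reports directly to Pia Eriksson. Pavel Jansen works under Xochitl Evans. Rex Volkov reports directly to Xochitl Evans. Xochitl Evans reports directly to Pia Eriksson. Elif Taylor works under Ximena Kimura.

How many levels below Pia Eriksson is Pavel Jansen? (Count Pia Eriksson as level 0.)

Chain from Pavel Jansen up to Pia Eriksson: Pavel Jansen → Xochitl Evans → Pia Eriksson. That is 2 steps up, so Pavel Jansen is 2 levels below Pia Eriksson.

2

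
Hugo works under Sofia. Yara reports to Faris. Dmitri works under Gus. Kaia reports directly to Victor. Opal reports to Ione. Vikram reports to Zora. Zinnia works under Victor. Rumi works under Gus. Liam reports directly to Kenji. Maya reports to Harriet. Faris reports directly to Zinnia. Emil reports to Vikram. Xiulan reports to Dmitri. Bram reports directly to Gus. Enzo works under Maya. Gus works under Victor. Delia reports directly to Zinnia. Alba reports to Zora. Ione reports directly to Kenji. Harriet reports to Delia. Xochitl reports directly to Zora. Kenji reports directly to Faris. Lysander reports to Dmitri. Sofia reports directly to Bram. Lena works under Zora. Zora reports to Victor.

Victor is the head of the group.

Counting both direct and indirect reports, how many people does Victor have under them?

Victor directly manages Zinnia, Gus, Zora, Kaia. Under Zinnia: Faris, Yara, Kenji, Liam, Ione, Opal, Delia, Harriet, Maya, Enzo (10). Under Gus: Rumi, Bram, Sofia, Hugo, Dmitri, Xiulan, Lysander (7). Under Zora: Lena, Xochitl, Alba, Vikram, Emil (5). Kaia has no reports. So Victor's organization is 4 direct reports plus everyone under them: 11 + 8 + 6 + 1 = 26.

26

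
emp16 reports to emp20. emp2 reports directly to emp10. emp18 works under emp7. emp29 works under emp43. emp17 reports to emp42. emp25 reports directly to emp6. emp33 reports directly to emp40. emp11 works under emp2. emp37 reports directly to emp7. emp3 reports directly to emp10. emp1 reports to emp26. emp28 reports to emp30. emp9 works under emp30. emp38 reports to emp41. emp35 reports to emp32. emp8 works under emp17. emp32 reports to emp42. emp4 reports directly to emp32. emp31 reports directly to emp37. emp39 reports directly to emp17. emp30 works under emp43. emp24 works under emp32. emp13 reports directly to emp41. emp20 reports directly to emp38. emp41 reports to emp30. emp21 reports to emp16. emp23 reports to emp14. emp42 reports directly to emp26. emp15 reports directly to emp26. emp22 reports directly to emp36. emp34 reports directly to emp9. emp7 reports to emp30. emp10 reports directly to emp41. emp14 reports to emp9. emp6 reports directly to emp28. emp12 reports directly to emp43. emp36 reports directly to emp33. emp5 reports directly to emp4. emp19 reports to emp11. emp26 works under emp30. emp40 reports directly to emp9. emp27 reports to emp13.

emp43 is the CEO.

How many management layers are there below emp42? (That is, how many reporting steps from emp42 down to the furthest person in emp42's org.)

The longest chain under emp42 runs emp42 → emp32 → emp4 → emp5, which is 3 levels below emp42.

3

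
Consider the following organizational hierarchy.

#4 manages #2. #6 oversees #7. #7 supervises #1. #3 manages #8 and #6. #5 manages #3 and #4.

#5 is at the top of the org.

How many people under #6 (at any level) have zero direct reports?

1

The only person in #6's organization with no one reporting to them is #1. That is 1.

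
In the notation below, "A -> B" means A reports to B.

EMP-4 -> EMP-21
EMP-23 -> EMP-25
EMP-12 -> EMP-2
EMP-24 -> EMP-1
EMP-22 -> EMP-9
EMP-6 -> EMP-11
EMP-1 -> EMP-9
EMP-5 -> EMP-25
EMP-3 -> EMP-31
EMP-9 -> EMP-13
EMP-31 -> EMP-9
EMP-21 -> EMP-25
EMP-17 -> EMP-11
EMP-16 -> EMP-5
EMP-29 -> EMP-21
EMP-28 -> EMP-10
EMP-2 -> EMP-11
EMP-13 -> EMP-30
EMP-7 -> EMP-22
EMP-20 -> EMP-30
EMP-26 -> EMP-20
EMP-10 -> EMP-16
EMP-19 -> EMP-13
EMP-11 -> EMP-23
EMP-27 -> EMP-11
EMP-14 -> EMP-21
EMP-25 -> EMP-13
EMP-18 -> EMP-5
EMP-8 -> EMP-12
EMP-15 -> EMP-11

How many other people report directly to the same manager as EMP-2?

EMP-2 reports to EMP-11. EMP-11's other direct reports are EMP-17, EMP-27, EMP-6, EMP-15 — 4 peers.

4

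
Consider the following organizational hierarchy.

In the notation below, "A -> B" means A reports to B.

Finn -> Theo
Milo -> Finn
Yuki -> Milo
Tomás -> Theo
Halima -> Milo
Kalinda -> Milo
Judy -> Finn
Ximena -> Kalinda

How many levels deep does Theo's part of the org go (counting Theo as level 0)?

The longest chain under Theo runs Theo → Finn → Milo → Kalinda → Ximena, which is 4 levels below Theo.

4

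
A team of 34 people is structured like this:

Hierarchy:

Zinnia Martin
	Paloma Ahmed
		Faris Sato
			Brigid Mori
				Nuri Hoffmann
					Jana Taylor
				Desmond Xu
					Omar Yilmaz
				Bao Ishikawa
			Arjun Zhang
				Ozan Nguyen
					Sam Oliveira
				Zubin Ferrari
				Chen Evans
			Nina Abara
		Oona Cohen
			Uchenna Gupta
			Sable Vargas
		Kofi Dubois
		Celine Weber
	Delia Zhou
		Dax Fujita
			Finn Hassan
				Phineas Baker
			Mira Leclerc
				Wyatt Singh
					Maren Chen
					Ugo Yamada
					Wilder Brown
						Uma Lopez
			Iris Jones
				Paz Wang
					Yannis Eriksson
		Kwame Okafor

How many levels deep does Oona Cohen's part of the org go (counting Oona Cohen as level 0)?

1

The longest chain under Oona Cohen runs Oona Cohen → Sable Vargas, which is 1 level below Oona Cohen.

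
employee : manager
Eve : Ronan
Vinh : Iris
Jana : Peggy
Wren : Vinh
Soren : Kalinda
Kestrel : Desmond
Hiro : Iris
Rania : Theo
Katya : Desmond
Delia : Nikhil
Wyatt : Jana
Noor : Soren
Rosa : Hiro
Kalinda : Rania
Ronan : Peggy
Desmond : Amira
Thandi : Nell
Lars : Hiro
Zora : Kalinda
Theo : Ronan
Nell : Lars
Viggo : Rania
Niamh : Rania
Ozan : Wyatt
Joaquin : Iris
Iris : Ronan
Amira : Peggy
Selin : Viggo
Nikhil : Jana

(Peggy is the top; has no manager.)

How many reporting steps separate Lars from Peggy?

4

Chain from Lars up to Peggy: Lars → Hiro → Iris → Ronan → Peggy. That is 4 steps up, so Lars is 4 levels below Peggy.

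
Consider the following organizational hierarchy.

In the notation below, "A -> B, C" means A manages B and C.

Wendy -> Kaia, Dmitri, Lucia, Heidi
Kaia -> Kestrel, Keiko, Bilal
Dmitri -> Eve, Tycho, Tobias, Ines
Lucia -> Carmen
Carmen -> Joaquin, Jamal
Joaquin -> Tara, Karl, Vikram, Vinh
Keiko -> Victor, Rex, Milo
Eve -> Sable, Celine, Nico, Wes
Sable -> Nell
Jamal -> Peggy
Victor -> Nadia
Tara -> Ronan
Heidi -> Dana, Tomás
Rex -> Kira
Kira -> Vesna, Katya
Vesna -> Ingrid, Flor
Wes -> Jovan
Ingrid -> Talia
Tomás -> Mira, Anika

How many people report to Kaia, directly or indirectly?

13

Kaia directly manages Kestrel, Keiko, Bilal. Kestrel has no reports. Under Keiko: Milo, Rex, Kira, Katya, Vesna, Flor, Ingrid, Talia, Victor, Nadia (10). Bilal has no reports. So Kaia's organization is 3 direct reports plus everyone under them: 1 + 11 + 1 = 13.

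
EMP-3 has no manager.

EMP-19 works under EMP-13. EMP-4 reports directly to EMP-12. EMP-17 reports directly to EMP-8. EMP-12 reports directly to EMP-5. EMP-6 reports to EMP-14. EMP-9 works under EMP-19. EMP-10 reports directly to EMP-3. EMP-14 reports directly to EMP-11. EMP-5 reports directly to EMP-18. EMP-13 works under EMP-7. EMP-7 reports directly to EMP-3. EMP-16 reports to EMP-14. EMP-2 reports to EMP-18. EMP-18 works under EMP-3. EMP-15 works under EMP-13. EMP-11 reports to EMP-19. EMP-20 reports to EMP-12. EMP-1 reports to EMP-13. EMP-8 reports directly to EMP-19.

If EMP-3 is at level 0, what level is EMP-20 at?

Chain from EMP-20 up to EMP-3: EMP-20 → EMP-12 → EMP-5 → EMP-18 → EMP-3. That is 4 steps up, so EMP-20 is 4 levels below EMP-3.

4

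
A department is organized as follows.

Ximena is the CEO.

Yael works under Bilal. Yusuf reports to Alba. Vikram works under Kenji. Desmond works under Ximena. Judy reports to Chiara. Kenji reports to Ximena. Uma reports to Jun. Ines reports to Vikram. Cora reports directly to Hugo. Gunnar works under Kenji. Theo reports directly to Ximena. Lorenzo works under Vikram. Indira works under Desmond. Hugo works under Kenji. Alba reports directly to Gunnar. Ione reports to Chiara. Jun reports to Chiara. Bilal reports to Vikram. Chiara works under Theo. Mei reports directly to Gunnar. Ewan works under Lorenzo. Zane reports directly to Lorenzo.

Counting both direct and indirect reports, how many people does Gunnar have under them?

Gunnar directly manages Alba, Mei. Under Alba: Yusuf (1). Mei has no reports. So Gunnar's organization is 2 direct reports plus everyone under them: 2 + 1 = 3.

3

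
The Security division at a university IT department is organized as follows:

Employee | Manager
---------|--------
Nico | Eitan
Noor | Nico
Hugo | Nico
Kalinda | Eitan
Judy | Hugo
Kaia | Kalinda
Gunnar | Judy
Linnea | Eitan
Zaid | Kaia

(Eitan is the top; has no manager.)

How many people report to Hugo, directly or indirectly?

2

Hugo directly manages Judy. Under Judy: Gunnar (1). That's 2 in total.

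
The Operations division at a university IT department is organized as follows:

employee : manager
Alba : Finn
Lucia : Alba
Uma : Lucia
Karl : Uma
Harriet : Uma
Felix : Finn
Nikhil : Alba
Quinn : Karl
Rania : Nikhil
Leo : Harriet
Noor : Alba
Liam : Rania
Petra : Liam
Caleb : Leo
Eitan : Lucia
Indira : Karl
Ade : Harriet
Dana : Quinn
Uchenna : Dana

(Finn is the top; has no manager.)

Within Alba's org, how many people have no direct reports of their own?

7

The people in Alba's organization with no one reporting to them are Noor, Petra, Eitan, Ade, Caleb, Indira, Uchenna. That is 7.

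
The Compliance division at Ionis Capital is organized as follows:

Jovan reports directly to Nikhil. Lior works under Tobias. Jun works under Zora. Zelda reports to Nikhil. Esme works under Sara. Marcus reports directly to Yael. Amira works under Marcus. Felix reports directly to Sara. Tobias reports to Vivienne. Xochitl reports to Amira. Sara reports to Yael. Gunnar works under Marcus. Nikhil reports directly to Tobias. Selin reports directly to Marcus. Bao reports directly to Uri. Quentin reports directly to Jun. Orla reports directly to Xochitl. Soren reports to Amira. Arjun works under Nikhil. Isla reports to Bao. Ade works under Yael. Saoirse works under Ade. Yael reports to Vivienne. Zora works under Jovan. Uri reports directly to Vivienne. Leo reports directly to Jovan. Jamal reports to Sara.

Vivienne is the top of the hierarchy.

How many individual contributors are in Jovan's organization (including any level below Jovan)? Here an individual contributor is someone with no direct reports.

2

The people in Jovan's organization with no one reporting to them are Leo, Quentin. That is 2.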